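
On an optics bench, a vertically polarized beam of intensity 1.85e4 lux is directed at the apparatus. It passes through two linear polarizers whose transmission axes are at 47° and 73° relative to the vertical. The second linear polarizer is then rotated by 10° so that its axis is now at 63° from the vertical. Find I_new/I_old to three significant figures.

I_new/I_old ≈ 1.14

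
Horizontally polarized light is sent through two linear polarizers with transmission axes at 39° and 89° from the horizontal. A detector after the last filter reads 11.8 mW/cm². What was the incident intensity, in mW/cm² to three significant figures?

I₀ ≈ 47.3 mW/cm²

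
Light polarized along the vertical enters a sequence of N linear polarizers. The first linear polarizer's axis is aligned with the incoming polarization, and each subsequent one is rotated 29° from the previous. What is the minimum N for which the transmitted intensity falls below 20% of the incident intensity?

N = 8

First polarizer is aligned with the polarization: full transmission.
Each further stage multiplies by cos²(29°) = 0.765.
After N polarizers: T = 0.765^(N−1). Require T < 0.20 ⇒ N−1 > ln(0.20)/ln(0.765) = 6.01, so N−1 ≥ 7 and N = 8.
Check: N=8 gives T = 0.1533 < 0.20; N=7 gives T = 0.2004.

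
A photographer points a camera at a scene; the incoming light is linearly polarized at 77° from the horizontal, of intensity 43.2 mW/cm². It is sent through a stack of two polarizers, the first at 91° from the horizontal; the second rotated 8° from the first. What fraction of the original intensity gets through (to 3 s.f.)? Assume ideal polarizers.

I₁ = 43.2 mW/cm² · cos²(14°) = 40.67 mW/cm².
I₂ = I₁ · cos²(8°) = 40.67 · 0.9806 = 39.88 mW/cm².
Transmitted fraction = 0.9232.

I/I₀ ≈ 0.923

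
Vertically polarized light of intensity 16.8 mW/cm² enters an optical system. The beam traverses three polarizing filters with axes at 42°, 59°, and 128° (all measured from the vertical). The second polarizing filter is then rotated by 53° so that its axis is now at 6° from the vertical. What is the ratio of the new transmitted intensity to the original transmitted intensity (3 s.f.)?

I_new/I_old ≈ 1.56

Before rotation:
I₁ = I₀ cos²(42° − 0°) = I₀ cos²(42°) = 0.5523 I₀.
I₂ = I₁ cos²(59° − 42°) = 0.5523 I₀ · cos²(17°) = 0.5051 I₀.
I₃ = I₂ cos²(128° − 59°) = 0.5051 I₀ · cos²(69°) = 0.06486 I₀.
After rotation:
I₁ = I₀ cos²(42° − 0°) = I₀ cos²(42°) = 0.5523 I₀.
I₂ = I₁ cos²(6° − 42°) = 0.5523 I₀ · cos²(36°) = 0.3615 I₀.
Angle between axes 2 and 3: 58°. I₃ = 0.3615 I₀ · cos²(58°) = 0.1015 I₀.
Ratio = 0.1015 / 0.06486 = 1.565.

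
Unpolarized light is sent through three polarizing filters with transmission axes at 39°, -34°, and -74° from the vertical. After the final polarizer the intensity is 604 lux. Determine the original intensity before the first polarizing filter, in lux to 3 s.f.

I₀ ≈ 2.41e4 lux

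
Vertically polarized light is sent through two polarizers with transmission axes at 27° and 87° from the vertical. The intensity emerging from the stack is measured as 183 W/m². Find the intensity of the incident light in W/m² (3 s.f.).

I₁ = I₀ cos²(27° − 0°) = I₀ cos²(27°) = 0.7939 I₀.
I₂ = I₁ cos²(87° − 27°) = 0.7939 I₀ · cos²(60°) = 0.1985 I₀.
So 183 W/m² = 0.1985 I₀, giving I₀ = 183/0.1985 = 922 W/m².

I₀ ≈ 922 W/m²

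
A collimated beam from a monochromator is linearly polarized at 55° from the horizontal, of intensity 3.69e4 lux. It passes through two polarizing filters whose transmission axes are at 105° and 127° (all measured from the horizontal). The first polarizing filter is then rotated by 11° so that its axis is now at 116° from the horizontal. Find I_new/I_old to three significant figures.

Before rotation:
By Malus's law, I₁ = I₀ cos²(105° − 55°) = I₀ cos²(50°) = 0.4132 I₀.
I₂ = I₁ cos²(127° − 105°) = 0.4132 I₀ · cos²(22°) = 0.3552 I₀.
After rotation:
I₁ = I₀ cos²(116° − 55°) = I₀ cos²(61°) = 0.235 I₀.
I₂ = I₁ cos²(127° − 116°) = 0.235 I₀ · cos²(11°) = 0.2265 I₀.
Ratio = 0.2265 / 0.3552 = 0.6376.

I_new/I_old ≈ 0.638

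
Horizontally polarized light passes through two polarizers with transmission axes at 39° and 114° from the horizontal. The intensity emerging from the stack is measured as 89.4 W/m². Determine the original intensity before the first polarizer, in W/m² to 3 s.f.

I₁ = I₀ cos²(39° − 0°) = I₀ cos²(39°) = 0.604 I₀.
I₂ = I₁ cos²(114° − 39°) = 0.604 I₀ · cos²(75°) = 0.04046 I₀.
So 89.4 W/m² = 0.04046 I₀, giving I₀ = 89.4/0.04046 = 2210 W/m².

I₀ ≈ 2210 W/m²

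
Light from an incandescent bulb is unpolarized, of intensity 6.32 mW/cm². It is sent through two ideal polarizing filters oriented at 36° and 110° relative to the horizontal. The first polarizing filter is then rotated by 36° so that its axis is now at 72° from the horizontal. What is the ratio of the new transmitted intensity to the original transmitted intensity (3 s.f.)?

I_new/I_old ≈ 8.17

Before rotation:
Unpolarized light through the first polarizer → I₁ = ½ I₀, now polarized at 36°.
I₂ = I₁ cos²(110° − 36°) = 0.5 I₀ · cos²(74°) = 0.03799 I₀.
After rotation:
Unpolarized light through the first polarizer → I₁ = ½ I₀, now polarized at 72°.
I₂ = I₁ cos²(110° − 72°) = 0.5 I₀ · cos²(38°) = 0.3105 I₀.
Ratio = 0.3105 / 0.03799 = 8.173.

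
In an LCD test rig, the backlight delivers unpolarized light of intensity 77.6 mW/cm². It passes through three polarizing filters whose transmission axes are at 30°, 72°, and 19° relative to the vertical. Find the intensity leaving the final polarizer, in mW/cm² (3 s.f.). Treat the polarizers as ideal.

Unpolarized light through the first polarizer → I₁ = 77.6 mW/cm²/2 = 38.8 mW/cm², polarized at 30°.
I₂ = I₁ · cos²(42°) = 38.8 · 0.5523 = 21.43 mW/cm².
I₃ = I₂ · cos²(53°) = 21.43 · 0.3622 = 7.761 mW/cm².

I ≈ 7.76 mW/cm²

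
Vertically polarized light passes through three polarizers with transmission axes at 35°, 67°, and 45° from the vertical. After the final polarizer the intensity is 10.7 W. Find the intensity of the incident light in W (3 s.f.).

I₁ = I₀ cos²(35° − 0°) = I₀ cos²(35°) = 0.671 I₀.
I₂ = I₁ cos²(67° − 35°) = 0.671 I₀ · cos²(32°) = 0.4826 I₀.
I₃ = I₂ cos²(45° − 67°) = 0.4826 I₀ · cos²(22°) = 0.4149 I₀.
So 10.7 W = 0.4149 I₀, giving I₀ = 10.7/0.4149 = 25.79 W.

I₀ ≈ 25.8 W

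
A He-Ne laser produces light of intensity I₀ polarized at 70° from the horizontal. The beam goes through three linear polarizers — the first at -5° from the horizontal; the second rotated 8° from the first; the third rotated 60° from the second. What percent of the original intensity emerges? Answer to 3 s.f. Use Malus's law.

≈ 1.64%

By Malus's law, I₁ = I₀ cos²(-5° − 70°) = I₀ cos²(75°) = 0.06699 I₀.
I₂ = I₁ cos²(8°) = 0.06699 · 0.9806 I₀ = 0.06569 I₀.
I₃ = I₂ cos²(60°) = 0.06569 · 0.25 I₀ = 0.01642 I₀.
That is 1.642% of the incident intensity.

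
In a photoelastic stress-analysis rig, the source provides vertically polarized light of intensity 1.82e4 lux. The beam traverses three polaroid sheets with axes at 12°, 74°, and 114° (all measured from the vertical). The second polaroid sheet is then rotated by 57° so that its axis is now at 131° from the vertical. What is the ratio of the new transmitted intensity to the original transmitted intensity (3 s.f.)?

Before rotation:
By Malus's law, I₁ = I₀ cos²(12° − 0°) = I₀ cos²(12°) = 0.9568 I₀.
I₂ = I₁ cos²(74° − 12°) = 0.9568 I₀ · cos²(62°) = 0.2109 I₀.
I₃ = I₂ cos²(114° − 74°) = 0.2109 I₀ · cos²(40°) = 0.1237 I₀.
After rotation:
I₁ = I₀ cos²(12° − 0°) = I₀ cos²(12°) = 0.9568 I₀.
Angle between axes 1 and 2: 61°. I₂ = 0.9568 I₀ · cos²(61°) = 0.2249 I₀.
I₃ = I₂ cos²(114° − 131°) = 0.2249 I₀ · cos²(17°) = 0.2057 I₀.
Ratio = 0.2057 / 0.1237 = 1.662.

I_new/I_old ≈ 1.66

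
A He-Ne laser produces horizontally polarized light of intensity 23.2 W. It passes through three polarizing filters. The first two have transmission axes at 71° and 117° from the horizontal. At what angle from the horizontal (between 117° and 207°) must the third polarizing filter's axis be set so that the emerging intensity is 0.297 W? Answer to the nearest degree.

I₁ = I₀ cos²(71° − 0°) = I₀ cos²(71°) = 0.106 I₀.
I₂ = I₁ cos²(117° − 71°) = 0.106 I₀ · cos²(46°) = 0.05115 I₀.
Target fraction: 0.297 / 23.2 W = 0.0128 of I₀.
Need I₃/I₀ = 0.0128, so cos²(θ − 117°) = 0.0128 / 0.05115 = 0.2503.
θ − 117° = arccos(√0.2503) = 60.0°, giving θ ≈ 117 + 60.0 = 177.0°.

θ ≈ 177°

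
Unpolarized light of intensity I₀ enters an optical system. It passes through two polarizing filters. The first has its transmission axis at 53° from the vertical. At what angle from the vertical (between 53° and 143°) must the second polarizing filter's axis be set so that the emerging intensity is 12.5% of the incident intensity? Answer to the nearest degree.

Unpolarized light through the first polarizer → I₁ = ½ I₀, now polarized at 53°.
Need I₂/I₀ = 0.125, so cos²(θ − 53°) = 0.125 / 0.5 = 0.25.
θ − 53° = arccos(√0.25) = 60.0°, giving θ ≈ 53 + 60.0 = 113.0°.

θ ≈ 113°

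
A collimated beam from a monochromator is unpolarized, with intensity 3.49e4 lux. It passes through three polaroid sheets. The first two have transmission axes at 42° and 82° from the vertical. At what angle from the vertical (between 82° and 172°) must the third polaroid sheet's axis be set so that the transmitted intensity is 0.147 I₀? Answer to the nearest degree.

θ ≈ 127°

Unpolarized light through the first polarizer → I₁ = ½ I₀, now polarized at 42°.
I₂ = I₁ cos²(82° − 42°) = 0.5 I₀ · cos²(40°) = 0.2934 I₀.
Need I₃/I₀ = 0.147, so cos²(θ − 82°) = 0.147 / 0.2934 = 0.501.
θ − 82° = arccos(√0.501) = 44.9°, giving θ ≈ 82 + 44.9 = 126.9°.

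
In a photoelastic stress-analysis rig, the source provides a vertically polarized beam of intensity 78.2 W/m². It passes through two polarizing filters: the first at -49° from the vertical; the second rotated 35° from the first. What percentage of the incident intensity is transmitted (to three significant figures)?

≈ 28.9%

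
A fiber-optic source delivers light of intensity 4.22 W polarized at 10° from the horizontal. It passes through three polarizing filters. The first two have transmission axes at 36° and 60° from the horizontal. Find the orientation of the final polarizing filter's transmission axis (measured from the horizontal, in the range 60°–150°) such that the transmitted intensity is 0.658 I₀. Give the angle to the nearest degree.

θ ≈ 69°

By Malus's law, I₁ = I₀ cos²(36° − 10°) = I₀ cos²(26°) = 0.8078 I₀.
I₂ = I₁ cos²(60° − 36°) = 0.8078 I₀ · cos²(24°) = 0.6742 I₀.
Need I₃/I₀ = 0.658, so cos²(θ − 60°) = 0.658 / 0.6742 = 0.976.
θ − 60° = arccos(√0.976) = 8.9°, giving θ ≈ 60 + 8.9 = 68.9°.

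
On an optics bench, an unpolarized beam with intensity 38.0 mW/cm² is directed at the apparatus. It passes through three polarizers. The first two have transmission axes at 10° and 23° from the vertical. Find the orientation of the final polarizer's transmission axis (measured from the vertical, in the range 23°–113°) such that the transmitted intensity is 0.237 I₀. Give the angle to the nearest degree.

Unpolarized light through the first polarizer → I₁ = ½ I₀, now polarized at 10°.
I₂ = I₁ cos²(23° − 10°) = 0.5 I₀ · cos²(13°) = 0.4747 I₀.
Need I₃/I₀ = 0.237, so cos²(θ − 23°) = 0.237 / 0.4747 = 0.4993.
θ − 23° = arccos(√0.4993) = 45.0°, giving θ ≈ 23 + 45.0 = 68.0°.

θ ≈ 68°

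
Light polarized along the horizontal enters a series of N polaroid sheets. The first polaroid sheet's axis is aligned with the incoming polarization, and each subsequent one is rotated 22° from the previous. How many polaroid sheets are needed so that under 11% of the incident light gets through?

N = 16

First polarizer is aligned with the polarization: full transmission.
Each further stage multiplies by cos²(22°) = 0.8597.
After N polarizers: T = 0.8597^(N−1). Require T < 0.11 ⇒ N−1 > ln(0.11)/ln(0.8597) = 14.60, so N−1 ≥ 15 and N = 16.
Check: N=16 gives T = 0.1035 < 0.11; N=15 gives T = 0.1204.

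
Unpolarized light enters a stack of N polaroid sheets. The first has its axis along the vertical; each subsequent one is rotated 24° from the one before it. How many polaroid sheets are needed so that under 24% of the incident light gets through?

First polarizer halves the unpolarized light: factor 1/2.
Each further stage multiplies by cos²(24°) = 0.8346.
After N polarizers: T = 0.5·0.8346^(N−1). Require T < 0.24 ⇒ N−1 > ln(0.24/0.5)/ln(0.8346) = 4.06, so N−1 ≥ 5 and N = 6.
Check: N=6 gives T = 0.2024 < 0.24; N=5 gives T = 0.2426.

N = 6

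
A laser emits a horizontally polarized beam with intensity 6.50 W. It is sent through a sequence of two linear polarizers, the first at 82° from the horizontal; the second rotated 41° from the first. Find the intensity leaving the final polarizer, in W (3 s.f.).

I ≈ 0.0717 W

I₁ = 6.50 W · cos²(82°) = 0.1259 W.
I₂ = I₁ · cos²(41°) = 0.1259 · 0.5696 = 0.07171 W.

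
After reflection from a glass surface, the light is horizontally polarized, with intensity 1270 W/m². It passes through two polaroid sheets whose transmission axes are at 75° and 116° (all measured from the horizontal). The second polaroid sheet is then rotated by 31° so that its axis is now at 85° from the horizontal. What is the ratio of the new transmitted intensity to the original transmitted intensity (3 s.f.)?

Before rotation:
I₁ = I₀ cos²(75° − 0°) = I₀ cos²(75°) = 0.06699 I₀.
I₂ = I₁ cos²(116° − 75°) = 0.06699 I₀ · cos²(41°) = 0.03816 I₀.
After rotation:
I₁ = I₀ cos²(75° − 0°) = I₀ cos²(75°) = 0.06699 I₀.
I₂ = I₁ cos²(85° − 75°) = 0.06699 I₀ · cos²(10°) = 0.06497 I₀.
Ratio = 0.06497 / 0.03816 = 1.703.

I_new/I_old ≈ 1.70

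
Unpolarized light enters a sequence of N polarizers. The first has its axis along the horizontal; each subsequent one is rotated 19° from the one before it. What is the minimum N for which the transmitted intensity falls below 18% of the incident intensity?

N = 11

First polarizer halves the unpolarized light: factor 1/2.
Each further stage multiplies by cos²(19°) = 0.894.
After N polarizers: T = 0.5·0.894^(N−1). Require T < 0.18 ⇒ N−1 > ln(0.18/0.5)/ln(0.894) = 9.12, so N−1 ≥ 10 and N = 11.
Check: N=11 gives T = 0.1631 < 0.18; N=10 gives T = 0.1824.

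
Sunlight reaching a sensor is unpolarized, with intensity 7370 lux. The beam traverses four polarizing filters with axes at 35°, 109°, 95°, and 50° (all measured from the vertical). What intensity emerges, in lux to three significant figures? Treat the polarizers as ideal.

Unpolarized light through the first polarizer → I₁ = 7370 lux/2 = 3685 lux, polarized at 35°.
I₂ = I₁ · cos²(74°) = 3685 · 0.07598 = 280 lux.
I₃ = I₂ · cos²(14°) = 280 · 0.9415 = 263.6 lux.
I₄ = I₃ · cos²(45°) = 263.6 · 0.5 = 131.8 lux.

I ≈ 132 lux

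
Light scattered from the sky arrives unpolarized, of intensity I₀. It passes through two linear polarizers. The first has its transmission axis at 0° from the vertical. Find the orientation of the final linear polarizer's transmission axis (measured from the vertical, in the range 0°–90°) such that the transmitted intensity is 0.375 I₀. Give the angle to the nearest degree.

θ ≈ 30°

Unpolarized light through the first polarizer → I₁ = ½ I₀, now polarized at 0°.
Need I₂/I₀ = 0.375, so cos²(θ − 0°) = 0.375 / 0.5 = 0.75.
θ − 0° = arccos(√0.75) = 30.0°, giving θ ≈ 0 + 30.0 = 30.0°.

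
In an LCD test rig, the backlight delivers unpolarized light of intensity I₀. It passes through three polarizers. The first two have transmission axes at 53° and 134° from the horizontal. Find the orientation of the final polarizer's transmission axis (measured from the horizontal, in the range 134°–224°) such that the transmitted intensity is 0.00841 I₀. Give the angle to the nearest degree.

Unpolarized light through the first polarizer → I₁ = ½ I₀, now polarized at 53°.
I₂ = I₁ cos²(134° − 53°) = 0.5 I₀ · cos²(81°) = 0.01224 I₀.
Need I₃/I₀ = 0.00841, so cos²(θ − 134°) = 0.00841 / 0.01224 = 0.6873.
θ − 134° = arccos(√0.6873) = 34.0°, giving θ ≈ 134 + 34.0 = 168.0°.

θ ≈ 168°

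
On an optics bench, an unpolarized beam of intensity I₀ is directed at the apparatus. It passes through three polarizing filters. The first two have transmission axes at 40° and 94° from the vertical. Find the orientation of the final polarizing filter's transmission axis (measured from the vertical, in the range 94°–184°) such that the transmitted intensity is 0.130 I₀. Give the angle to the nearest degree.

θ ≈ 124°

Unpolarized light through the first polarizer → I₁ = ½ I₀, now polarized at 40°.
I₂ = I₁ cos²(94° − 40°) = 0.5 I₀ · cos²(54°) = 0.1727 I₀.
Need I₃/I₀ = 0.13, so cos²(θ − 94°) = 0.13 / 0.1727 = 0.7526.
θ − 94° = arccos(√0.7526) = 29.8°, giving θ ≈ 94 + 29.8 = 123.8°.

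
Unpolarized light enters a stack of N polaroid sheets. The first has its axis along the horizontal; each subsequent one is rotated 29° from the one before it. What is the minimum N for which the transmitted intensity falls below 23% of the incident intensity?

First polarizer halves the unpolarized light: factor 1/2.
Each further stage multiplies by cos²(29°) = 0.765.
After N polarizers: T = 0.5·0.765^(N−1). Require T < 0.23 ⇒ N−1 > ln(0.23/0.5)/ln(0.765) = 2.90, so N−1 ≥ 3 and N = 4.
Check: N=4 gives T = 0.2238 < 0.23; N=3 gives T = 0.2926.

N = 4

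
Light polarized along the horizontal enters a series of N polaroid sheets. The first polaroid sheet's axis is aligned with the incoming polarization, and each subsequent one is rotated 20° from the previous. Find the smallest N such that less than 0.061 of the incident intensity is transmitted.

N = 24

First polarizer is aligned with the polarization: full transmission.
Each further stage multiplies by cos²(20°) = 0.883.
After N polarizers: T = 0.883^(N−1). Require T < 0.061 ⇒ N−1 > ln(0.061)/ln(0.883) = 22.48, so N−1 ≥ 23 and N = 24.
Check: N=24 gives T = 0.05719 < 0.061; N=23 gives T = 0.06477.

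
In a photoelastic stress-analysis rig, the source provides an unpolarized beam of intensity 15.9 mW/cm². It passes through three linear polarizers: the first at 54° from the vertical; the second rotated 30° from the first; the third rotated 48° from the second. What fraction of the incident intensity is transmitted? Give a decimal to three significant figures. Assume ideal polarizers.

Unpolarized light through the first polarizer → I₁ = 15.9 mW/cm²/2 = 7.95 mW/cm², polarized at 54°.
I₂ = I₁ · cos²(30°) = 7.95 · 0.75 = 5.963 mW/cm².
I₃ = I₂ · cos²(48°) = 5.963 · 0.4477 = 2.67 mW/cm².
Transmitted fraction = 0.1679.

I/I₀ ≈ 0.168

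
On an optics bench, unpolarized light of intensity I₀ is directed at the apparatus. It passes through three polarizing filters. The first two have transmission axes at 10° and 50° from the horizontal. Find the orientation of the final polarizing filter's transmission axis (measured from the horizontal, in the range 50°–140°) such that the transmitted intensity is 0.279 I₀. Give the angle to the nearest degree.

θ ≈ 63°

Unpolarized light through the first polarizer → I₁ = ½ I₀, now polarized at 10°.
I₂ = I₁ cos²(50° − 10°) = 0.5 I₀ · cos²(40°) = 0.2934 I₀.
Need I₃/I₀ = 0.279, so cos²(θ − 50°) = 0.279 / 0.2934 = 0.9509.
θ − 50° = arccos(√0.9509) = 12.8°, giving θ ≈ 50 + 12.8 = 62.8°.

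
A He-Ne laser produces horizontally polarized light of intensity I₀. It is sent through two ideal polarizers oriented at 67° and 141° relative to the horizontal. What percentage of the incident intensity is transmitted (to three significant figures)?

I₁ = I₀ cos²(67° − 0°) = I₀ cos²(67°) = 0.1527 I₀.
I₂ = I₁ cos²(141° − 67°) = 0.1527 I₀ · cos²(74°) = 0.0116 I₀.
That is 1.16% of the incident intensity.

≈ 1.16%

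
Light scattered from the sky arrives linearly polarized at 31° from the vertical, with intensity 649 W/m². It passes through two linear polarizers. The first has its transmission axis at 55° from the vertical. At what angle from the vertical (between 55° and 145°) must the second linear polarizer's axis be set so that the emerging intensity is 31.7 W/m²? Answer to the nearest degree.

θ ≈ 131°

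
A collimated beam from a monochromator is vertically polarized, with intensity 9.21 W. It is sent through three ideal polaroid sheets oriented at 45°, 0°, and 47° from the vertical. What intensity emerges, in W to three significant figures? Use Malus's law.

By Malus's law, I₁ = 9.21 W · cos²(45°) = 4.605 W.
I₂ = I₁ · cos²(45°) = 4.605 · 0.5 = 2.303 W.
I₃ = I₂ · cos²(47°) = 2.303 · 0.4651 = 1.071 W.

I ≈ 1.07 W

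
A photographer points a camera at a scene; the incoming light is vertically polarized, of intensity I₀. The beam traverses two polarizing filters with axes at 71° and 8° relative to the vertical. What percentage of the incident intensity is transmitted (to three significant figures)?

≈ 2.18%

I₁ = I₀ cos²(71° − 0°) = I₀ cos²(71°) = 0.106 I₀.
I₂ = I₁ cos²(8° − 71°) = 0.106 I₀ · cos²(63°) = 0.02185 I₀.
That is 2.185% of the incident intensity.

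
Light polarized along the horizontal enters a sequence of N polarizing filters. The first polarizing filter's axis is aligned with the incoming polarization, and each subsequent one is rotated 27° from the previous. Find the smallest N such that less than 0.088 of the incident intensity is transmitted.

N = 12

First polarizer is aligned with the polarization: full transmission.
Each further stage multiplies by cos²(27°) = 0.7939.
After N polarizers: T = 0.7939^(N−1). Require T < 0.088 ⇒ N−1 > ln(0.088)/ln(0.7939) = 10.53, so N−1 ≥ 11 and N = 12.
Check: N=12 gives T = 0.07895 < 0.088; N=11 gives T = 0.09945.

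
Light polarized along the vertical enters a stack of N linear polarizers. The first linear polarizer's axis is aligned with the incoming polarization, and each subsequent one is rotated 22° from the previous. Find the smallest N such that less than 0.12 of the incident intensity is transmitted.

N = 16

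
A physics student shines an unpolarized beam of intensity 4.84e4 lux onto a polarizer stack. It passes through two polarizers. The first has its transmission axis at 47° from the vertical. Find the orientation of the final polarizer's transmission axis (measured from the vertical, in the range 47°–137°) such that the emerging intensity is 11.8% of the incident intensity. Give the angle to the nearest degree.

Unpolarized light through the first polarizer → I₁ = ½ I₀, now polarized at 47°.
Need I₂/I₀ = 0.118, so cos²(θ − 47°) = 0.118 / 0.5 = 0.236.
θ − 47° = arccos(√0.236) = 60.9°, giving θ ≈ 47 + 60.9 = 107.9°.

θ ≈ 108°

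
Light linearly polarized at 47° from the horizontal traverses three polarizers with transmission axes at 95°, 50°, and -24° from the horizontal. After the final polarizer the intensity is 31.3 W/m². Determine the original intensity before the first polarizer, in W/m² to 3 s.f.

I₀ ≈ 1840 W/m²

By Malus's law, I₁ = I₀ cos²(95° − 47°) = I₀ cos²(48°) = 0.4477 I₀.
I₂ = I₁ cos²(50° − 95°) = 0.4477 I₀ · cos²(45°) = 0.2239 I₀.
I₃ = I₂ cos²(-24° − 50°) = 0.2239 I₀ · cos²(74°) = 0.01701 I₀.
So 31.3 W/m² = 0.01701 I₀, giving I₀ = 31.3/0.01701 = 1840 W/m².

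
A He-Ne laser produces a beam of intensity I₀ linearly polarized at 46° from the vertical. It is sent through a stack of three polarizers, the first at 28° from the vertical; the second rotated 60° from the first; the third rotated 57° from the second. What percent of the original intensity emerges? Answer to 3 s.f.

≈ 6.71%

I₁ = I₀ cos²(28° − 46°) = I₀ cos²(18°) = 0.9045 I₀.
I₂ = I₁ cos²(60°) = 0.9045 · 0.25 I₀ = 0.2261 I₀.
I₃ = I₂ cos²(57°) = 0.2261 · 0.2966 I₀ = 0.06708 I₀.
That is 6.708% of the incident intensity.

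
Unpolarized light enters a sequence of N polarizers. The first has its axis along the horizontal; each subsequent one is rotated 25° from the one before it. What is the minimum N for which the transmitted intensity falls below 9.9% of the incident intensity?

N = 10

First polarizer halves the unpolarized light: factor 1/2.
Each further stage multiplies by cos²(25°) = 0.8214.
After N polarizers: T = 0.5·0.8214^(N−1). Require T < 0.099 ⇒ N−1 > ln(0.099/0.5)/ln(0.8214) = 8.23, so N−1 ≥ 9 and N = 10.
Check: N=10 gives T = 0.0851 < 0.099; N=9 gives T = 0.1036.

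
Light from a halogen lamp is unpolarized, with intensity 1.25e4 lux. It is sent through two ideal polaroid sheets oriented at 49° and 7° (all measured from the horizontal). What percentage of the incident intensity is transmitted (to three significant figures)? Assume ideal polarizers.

Unpolarized light through the first polarizer → I₁ = 1.25e4 lux/2 = 6250 lux, polarized at 49°.
I₂ = I₁ · cos²(42°) = 6250 · 0.5523 = 3452 lux.
That is 27.61% of the incident intensity.

≈ 27.6%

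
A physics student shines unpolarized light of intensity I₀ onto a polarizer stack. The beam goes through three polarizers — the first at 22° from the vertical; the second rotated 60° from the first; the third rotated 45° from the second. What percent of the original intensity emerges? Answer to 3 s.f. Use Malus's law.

Unpolarized light through the first polarizer → I₁ = ½ I₀, now polarized at 22°.
I₂ = I₁ cos²(60°) = 0.5 · 0.25 I₀ = 0.125 I₀.
I₃ = I₂ cos²(45°) = 0.125 · 0.5 I₀ = 0.0625 I₀.
That is 6.25% of the incident intensity.

≈ 6.25%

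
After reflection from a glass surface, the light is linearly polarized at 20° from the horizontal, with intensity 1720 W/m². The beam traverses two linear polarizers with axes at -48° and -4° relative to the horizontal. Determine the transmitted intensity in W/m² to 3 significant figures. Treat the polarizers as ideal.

I ≈ 125 W/m²

By Malus's law, I₁ = 1720 W/m² · cos²(68°) = 241.4 W/m².
I₂ = I₁ · cos²(44°) = 241.4 · 0.5174 = 124.9 W/m².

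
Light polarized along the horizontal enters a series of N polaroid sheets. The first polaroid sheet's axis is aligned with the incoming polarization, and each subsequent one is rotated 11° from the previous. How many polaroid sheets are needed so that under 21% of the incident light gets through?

First polarizer is aligned with the polarization: full transmission.
Each further stage multiplies by cos²(11°) = 0.9636.
After N polarizers: T = 0.9636^(N−1). Require T < 0.21 ⇒ N−1 > ln(0.21)/ln(0.9636) = 42.08, so N−1 ≥ 43 and N = 44.
Check: N=44 gives T = 0.203 < 0.21; N=43 gives T = 0.2106.

N = 44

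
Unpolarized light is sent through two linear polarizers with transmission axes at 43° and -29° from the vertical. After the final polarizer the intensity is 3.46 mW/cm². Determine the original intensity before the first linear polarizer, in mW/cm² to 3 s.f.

Unpolarized light through the first polarizer → I₁ = ½ I₀, now polarized at 43°.
I₂ = I₁ cos²(-29° − 43°) = 0.5 I₀ · cos²(72°) = 0.04775 I₀.
So 3.46 mW/cm² = 0.04775 I₀, giving I₀ = 3.46/0.04775 = 72.47 mW/cm².

I₀ ≈ 72.5 mW/cm²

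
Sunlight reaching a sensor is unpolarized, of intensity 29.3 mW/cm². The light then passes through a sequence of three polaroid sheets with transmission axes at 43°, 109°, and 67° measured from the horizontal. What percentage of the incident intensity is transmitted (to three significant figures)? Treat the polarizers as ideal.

≈ 4.57%

Unpolarized light through the first polarizer → I₁ = 29.3 mW/cm²/2 = 14.65 mW/cm², polarized at 43°.
I₂ = I₁ · cos²(66°) = 14.65 · 0.1654 = 2.424 mW/cm².
I₃ = I₂ · cos²(42°) = 2.424 · 0.5523 = 1.338 mW/cm².
That is 4.568% of the incident intensity.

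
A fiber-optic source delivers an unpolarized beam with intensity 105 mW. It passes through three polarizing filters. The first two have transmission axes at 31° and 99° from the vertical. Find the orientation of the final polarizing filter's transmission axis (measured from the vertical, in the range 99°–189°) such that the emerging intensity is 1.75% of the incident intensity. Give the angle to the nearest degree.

Unpolarized light through the first polarizer → I₁ = ½ I₀, now polarized at 31°.
I₂ = I₁ cos²(99° − 31°) = 0.5 I₀ · cos²(68°) = 0.07017 I₀.
Need I₃/I₀ = 0.0175, so cos²(θ − 99°) = 0.0175 / 0.07017 = 0.2494.
θ − 99° = arccos(√0.2494) = 60.0°, giving θ ≈ 99 + 60.0 = 159.0°.

θ ≈ 159°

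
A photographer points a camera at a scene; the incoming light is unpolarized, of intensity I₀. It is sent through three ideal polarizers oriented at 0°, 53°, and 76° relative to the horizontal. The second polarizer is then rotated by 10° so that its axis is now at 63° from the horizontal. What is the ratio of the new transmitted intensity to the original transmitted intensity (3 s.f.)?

Before rotation:
Unpolarized light through the first polarizer → I₁ = ½ I₀, now polarized at 0°.
I₂ = I₁ cos²(53° − 0°) = 0.5 I₀ · cos²(53°) = 0.1811 I₀.
I₃ = I₂ cos²(76° − 53°) = 0.1811 I₀ · cos²(23°) = 0.1534 I₀.
After rotation:
Unpolarized light through the first polarizer → I₁ = ½ I₀, now polarized at 0°.
I₂ = I₁ cos²(63° − 0°) = 0.5 I₀ · cos²(63°) = 0.1031 I₀.
I₃ = I₂ cos²(76° − 63°) = 0.1031 I₀ · cos²(13°) = 0.09784 I₀.
Ratio = 0.09784 / 0.1534 = 0.6376.

I_new/I_old ≈ 0.638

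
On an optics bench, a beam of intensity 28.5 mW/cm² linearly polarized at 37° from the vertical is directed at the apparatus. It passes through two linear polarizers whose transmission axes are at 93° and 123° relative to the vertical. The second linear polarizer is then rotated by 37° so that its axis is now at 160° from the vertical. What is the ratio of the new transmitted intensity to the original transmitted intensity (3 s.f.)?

I_new/I_old ≈ 0.204

Before rotation:
I₁ = I₀ cos²(93° − 37°) = I₀ cos²(56°) = 0.3127 I₀.
I₂ = I₁ cos²(123° − 93°) = 0.3127 I₀ · cos²(30°) = 0.2345 I₀.
After rotation:
I₁ = I₀ cos²(93° − 37°) = I₀ cos²(56°) = 0.3127 I₀.
I₂ = I₁ cos²(160° − 93°) = 0.3127 I₀ · cos²(67°) = 0.04774 I₀.
Ratio = 0.04774 / 0.2345 = 0.2036.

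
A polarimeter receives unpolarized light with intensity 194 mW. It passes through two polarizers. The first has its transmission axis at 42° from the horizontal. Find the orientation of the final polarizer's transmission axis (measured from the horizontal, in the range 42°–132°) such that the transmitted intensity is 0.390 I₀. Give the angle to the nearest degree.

θ ≈ 70°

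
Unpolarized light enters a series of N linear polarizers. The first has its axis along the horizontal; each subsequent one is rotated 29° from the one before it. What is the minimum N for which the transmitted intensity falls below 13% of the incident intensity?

N = 7

First polarizer halves the unpolarized light: factor 1/2.
Each further stage multiplies by cos²(29°) = 0.765.
After N polarizers: T = 0.5·0.765^(N−1). Require T < 0.13 ⇒ N−1 > ln(0.13/0.5)/ln(0.765) = 5.03, so N−1 ≥ 6 and N = 7.
Check: N=7 gives T = 0.1002 < 0.13; N=6 gives T = 0.131.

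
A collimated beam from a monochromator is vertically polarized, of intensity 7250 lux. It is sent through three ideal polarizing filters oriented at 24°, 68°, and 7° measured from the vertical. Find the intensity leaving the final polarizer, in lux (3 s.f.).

I ≈ 736 lux

By Malus's law, I₁ = 7250 lux · cos²(24°) = 6051 lux.
I₂ = I₁ · cos²(44°) = 6051 · 0.5174 = 3131 lux.
I₃ = I₂ · cos²(61°) = 3131 · 0.235 = 735.9 lux.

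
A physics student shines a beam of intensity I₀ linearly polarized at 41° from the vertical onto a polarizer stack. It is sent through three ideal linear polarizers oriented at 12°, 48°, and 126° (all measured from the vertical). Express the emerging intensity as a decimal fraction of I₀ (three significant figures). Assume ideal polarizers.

≈ 0.0216 I₀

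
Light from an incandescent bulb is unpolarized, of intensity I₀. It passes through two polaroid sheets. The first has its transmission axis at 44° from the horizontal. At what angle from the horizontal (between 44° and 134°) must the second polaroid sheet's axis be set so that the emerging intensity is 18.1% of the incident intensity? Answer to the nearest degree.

θ ≈ 97°

Unpolarized light through the first polarizer → I₁ = ½ I₀, now polarized at 44°.
Need I₂/I₀ = 0.181, so cos²(θ − 44°) = 0.181 / 0.5 = 0.362.
θ − 44° = arccos(√0.362) = 53.0°, giving θ ≈ 44 + 53.0 = 97.0°.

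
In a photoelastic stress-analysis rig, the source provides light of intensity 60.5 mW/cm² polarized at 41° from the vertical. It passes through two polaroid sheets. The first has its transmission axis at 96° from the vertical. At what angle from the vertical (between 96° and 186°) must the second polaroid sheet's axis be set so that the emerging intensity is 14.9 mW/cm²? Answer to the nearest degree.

θ ≈ 126°

I₁ = I₀ cos²(96° − 41°) = I₀ cos²(55°) = 0.329 I₀.
Target fraction: 14.9 / 60.5 mW/cm² = 0.2463 of I₀.
Need I₂/I₀ = 0.2463, so cos²(θ − 96°) = 0.2463 / 0.329 = 0.7486.
θ − 96° = arccos(√0.7486) = 30.1°, giving θ ≈ 96 + 30.1 = 126.1°.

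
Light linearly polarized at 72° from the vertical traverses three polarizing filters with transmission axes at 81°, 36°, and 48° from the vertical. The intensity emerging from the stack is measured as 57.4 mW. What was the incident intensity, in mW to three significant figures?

I₁ = I₀ cos²(81° − 72°) = I₀ cos²(9°) = 0.9755 I₀.
I₂ = I₁ cos²(36° − 81°) = 0.9755 I₀ · cos²(45°) = 0.4878 I₀.
I₃ = I₂ cos²(48° − 36°) = 0.4878 I₀ · cos²(12°) = 0.4667 I₀.
So 57.4 mW = 0.4667 I₀, giving I₀ = 57.4/0.4667 = 123 mW.

I₀ ≈ 123 mW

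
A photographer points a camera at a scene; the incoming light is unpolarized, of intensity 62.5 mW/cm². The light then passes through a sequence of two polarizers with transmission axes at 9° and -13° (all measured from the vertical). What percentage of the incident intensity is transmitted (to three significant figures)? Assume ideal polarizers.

≈ 43.0%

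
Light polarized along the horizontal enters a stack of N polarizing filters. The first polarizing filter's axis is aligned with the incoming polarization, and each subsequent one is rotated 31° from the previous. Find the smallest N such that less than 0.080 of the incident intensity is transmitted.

N = 10

First polarizer is aligned with the polarization: full transmission.
Each further stage multiplies by cos²(31°) = 0.7347.
After N polarizers: T = 0.7347^(N−1). Require T < 0.080 ⇒ N−1 > ln(0.080)/ln(0.7347) = 8.19, so N−1 ≥ 9 and N = 10.
Check: N=10 gives T = 0.0624 < 0.080; N=9 gives T = 0.08493.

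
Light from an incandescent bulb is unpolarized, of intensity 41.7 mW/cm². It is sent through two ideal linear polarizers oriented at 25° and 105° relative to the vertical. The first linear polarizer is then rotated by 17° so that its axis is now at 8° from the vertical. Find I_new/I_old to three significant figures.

Before rotation:
Unpolarized light through the first polarizer → I₁ = ½ I₀, now polarized at 25°.
I₂ = I₁ cos²(105° − 25°) = 0.5 I₀ · cos²(80°) = 0.01508 I₀.
After rotation:
Unpolarized light through the first polarizer → I₁ = ½ I₀, now polarized at 8°.
Angle between axes 1 and 2: 83°. I₂ = 0.5 I₀ · cos²(83°) = 0.007426 I₀.
Ratio = 0.007426 / 0.01508 = 0.4925.

I_new/I_old ≈ 0.493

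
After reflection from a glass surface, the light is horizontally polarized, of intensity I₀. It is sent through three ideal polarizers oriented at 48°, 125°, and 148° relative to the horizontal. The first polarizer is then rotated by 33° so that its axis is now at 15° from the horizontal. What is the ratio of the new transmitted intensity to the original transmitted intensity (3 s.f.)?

I_new/I_old ≈ 4.82

Before rotation:
I₁ = I₀ cos²(48° − 0°) = I₀ cos²(48°) = 0.4477 I₀.
I₂ = I₁ cos²(125° − 48°) = 0.4477 I₀ · cos²(77°) = 0.02266 I₀.
I₃ = I₂ cos²(148° − 125°) = 0.02266 I₀ · cos²(23°) = 0.0192 I₀.
After rotation:
I₁ = I₀ cos²(15° − 0°) = I₀ cos²(15°) = 0.933 I₀.
Angle between axes 1 and 2: 70°. I₂ = 0.933 I₀ · cos²(70°) = 0.1091 I₀.
I₃ = I₂ cos²(148° − 125°) = 0.1091 I₀ · cos²(23°) = 0.09248 I₀.
Ratio = 0.09248 / 0.0192 = 4.817.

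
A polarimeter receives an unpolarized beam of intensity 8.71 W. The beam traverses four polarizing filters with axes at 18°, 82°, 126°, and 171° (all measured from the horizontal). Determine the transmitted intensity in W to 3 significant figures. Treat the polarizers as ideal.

I ≈ 0.217 W

Unpolarized light through the first polarizer → I₁ = 8.71 W/2 = 4.355 W, polarized at 18°.
I₂ = I₁ · cos²(64°) = 4.355 · 0.1922 = 0.8369 W.
I₃ = I₂ · cos²(44°) = 0.8369 · 0.5174 = 0.4331 W.
I₄ = I₃ · cos²(45°) = 0.4331 · 0.5 = 0.2165 W.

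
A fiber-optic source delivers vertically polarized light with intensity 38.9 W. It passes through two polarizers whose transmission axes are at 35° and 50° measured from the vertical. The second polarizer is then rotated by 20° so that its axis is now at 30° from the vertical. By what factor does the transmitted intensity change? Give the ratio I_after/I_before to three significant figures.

I_new/I_old ≈ 1.06

Before rotation:
I₁ = I₀ cos²(35° − 0°) = I₀ cos²(35°) = 0.671 I₀.
I₂ = I₁ cos²(50° − 35°) = 0.671 I₀ · cos²(15°) = 0.6261 I₀.
After rotation:
I₁ = I₀ cos²(35° − 0°) = I₀ cos²(35°) = 0.671 I₀.
I₂ = I₁ cos²(30° − 35°) = 0.671 I₀ · cos²(5°) = 0.6659 I₀.
Ratio = 0.6659 / 0.6261 = 1.064.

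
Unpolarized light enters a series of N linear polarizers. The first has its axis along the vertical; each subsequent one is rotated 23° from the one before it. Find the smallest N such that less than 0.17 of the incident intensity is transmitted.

First polarizer halves the unpolarized light: factor 1/2.
Each further stage multiplies by cos²(23°) = 0.8473.
After N polarizers: T = 0.5·0.8473^(N−1). Require T < 0.17 ⇒ N−1 > ln(0.17/0.5)/ln(0.8473) = 6.51, so N−1 ≥ 7 and N = 8.
Check: N=8 gives T = 0.1568 < 0.17; N=7 gives T = 0.185.

N = 8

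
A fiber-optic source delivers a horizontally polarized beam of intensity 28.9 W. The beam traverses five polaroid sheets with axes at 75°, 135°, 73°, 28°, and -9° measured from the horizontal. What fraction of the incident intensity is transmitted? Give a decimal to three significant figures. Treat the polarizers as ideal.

I₁ = 28.9 W · cos²(75°) = 1.936 W.
I₂ = I₁ · cos²(60°) = 1.936 · 0.25 = 0.484 W.
I₃ = I₂ · cos²(62°) = 0.484 · 0.2204 = 0.1067 W.
I₄ = I₃ · cos²(45°) = 0.1067 · 0.5 = 0.05334 W.
I₅ = I₄ · cos²(37°) = 0.05334 · 0.6378 = 0.03402 W.
Transmitted fraction = 0.001177.

I/I₀ ≈ 0.00118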